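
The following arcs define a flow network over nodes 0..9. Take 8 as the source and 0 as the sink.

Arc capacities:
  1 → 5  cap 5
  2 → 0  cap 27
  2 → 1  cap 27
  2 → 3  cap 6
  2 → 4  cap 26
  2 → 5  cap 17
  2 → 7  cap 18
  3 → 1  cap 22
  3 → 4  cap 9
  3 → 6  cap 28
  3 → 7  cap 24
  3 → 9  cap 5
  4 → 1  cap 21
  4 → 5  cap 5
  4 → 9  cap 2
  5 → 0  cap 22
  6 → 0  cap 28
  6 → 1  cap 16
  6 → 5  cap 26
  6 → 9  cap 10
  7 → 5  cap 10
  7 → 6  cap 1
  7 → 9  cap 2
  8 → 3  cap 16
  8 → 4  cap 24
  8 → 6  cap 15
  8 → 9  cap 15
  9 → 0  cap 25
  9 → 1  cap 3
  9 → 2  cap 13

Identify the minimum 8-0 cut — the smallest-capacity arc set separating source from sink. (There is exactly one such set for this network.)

Min-cut arcs: {(1,5), (4,5), (4,9), (8,3), (8,6), (8,9)} (total capacity 58)

augment #1: 8→6→0 push 15
augment #2: 8→9→0 push 15
augment #3: 8→3→6→0 push 13
augment #4: 8→3→9→0 push 3
augment #5: 8→4→5→0 push 5
augment #6: 8→4→9→0 push 2
augment #7: 8→4→1→5→0 push 5
max flow = 58; residual-reachable set from 8 gives S-side
cut edges (S→T): {(1,5), (4,5), (4,9), (8,3), (8,6), (8,9)} total cap 58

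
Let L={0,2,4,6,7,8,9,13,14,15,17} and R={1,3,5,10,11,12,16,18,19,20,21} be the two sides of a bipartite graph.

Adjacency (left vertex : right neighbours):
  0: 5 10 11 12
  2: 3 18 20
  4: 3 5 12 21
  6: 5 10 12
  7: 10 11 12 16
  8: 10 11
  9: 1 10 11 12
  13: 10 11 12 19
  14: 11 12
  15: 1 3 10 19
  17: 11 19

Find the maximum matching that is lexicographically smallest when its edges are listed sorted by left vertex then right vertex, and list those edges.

|M| = 10 (so the lex-smallest maximum matching has 10 edges)
process left vertices in ascending order; for each, take the smallest-labelled available neighbour that still permits 10 edges overall, or leave it unmatched if none does
lex-smallest matching: {0-5, 2-18, 4-21, 6-10, 7-16, 8-11, 9-1, 13-12, 15-3, 17-19}

Lex-smallest maximum matching: {(0,5), (2,18), (4,21), (6,10), (7,16), (8,11), (9,1), (13,12), (15,3), (17,19)}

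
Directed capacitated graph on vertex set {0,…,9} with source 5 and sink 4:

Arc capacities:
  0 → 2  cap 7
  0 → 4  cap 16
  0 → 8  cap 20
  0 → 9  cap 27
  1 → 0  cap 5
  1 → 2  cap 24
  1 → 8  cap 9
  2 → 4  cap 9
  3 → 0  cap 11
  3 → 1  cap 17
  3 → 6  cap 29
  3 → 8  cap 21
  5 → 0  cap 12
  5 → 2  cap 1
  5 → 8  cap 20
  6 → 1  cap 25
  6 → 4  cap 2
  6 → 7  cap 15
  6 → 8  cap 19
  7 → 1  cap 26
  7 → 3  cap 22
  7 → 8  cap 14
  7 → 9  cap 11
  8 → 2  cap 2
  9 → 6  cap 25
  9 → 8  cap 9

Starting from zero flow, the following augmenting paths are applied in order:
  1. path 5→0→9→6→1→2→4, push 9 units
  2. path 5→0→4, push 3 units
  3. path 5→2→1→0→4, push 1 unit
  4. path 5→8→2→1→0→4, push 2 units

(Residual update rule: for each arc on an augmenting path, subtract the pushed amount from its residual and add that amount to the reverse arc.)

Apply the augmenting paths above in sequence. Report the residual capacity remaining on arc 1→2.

Residual capacity of (1,2): 18

after path 1 (5→0→9→6→1→2→4, push 9): res(1,2)=15
after path 2 (5→0→4, push 3): res(1,2)=15
after path 3 (5→2→1→0→4, push 1): res(1,2)=16
after path 4 (5→8→2→1→0→4, push 2): res(1,2)=18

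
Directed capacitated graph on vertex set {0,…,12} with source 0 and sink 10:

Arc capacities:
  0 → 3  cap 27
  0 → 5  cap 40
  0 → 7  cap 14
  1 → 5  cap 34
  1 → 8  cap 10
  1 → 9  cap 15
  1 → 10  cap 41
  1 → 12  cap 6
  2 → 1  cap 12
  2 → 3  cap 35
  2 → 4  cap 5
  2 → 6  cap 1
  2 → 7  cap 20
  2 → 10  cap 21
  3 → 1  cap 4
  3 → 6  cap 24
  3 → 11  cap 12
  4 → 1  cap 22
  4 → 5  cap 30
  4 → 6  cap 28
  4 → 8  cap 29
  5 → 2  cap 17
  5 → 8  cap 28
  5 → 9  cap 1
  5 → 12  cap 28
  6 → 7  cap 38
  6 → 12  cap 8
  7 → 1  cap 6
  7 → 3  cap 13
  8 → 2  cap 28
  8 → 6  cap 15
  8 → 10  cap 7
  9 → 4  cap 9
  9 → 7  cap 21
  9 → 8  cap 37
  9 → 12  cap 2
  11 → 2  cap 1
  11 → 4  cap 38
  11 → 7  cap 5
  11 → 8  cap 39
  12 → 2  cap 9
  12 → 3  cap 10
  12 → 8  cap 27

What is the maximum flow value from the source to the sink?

augment #1: 0→3→1→10 bottleneck 4, total now 4
augment #2: 0→5→2→10 bottleneck 17, total now 21
augment #3: 0→5→8→10 bottleneck 7, total now 28
augment #4: 0→7→1→10 bottleneck 6, total now 34
augment #5: 0→3→11→2→10 bottleneck 1, total now 35
augment #6: 0→5→8→2→10 bottleneck 3, total now 38
augment #7: 0→3→11→4→1→10 bottleneck 11, total now 49
augment #8: 0→5→8→2→1→10 bottleneck 12, total now 61
augment #9: 0→5→9→4→1→10 bottleneck 1, total now 62
augment #10: 0→3→6→12→2→4→1→10 bottleneck 5, total now 67
augment #11: 0→3→6→12→2→11→4→1→10 bottleneck 1, total now 68

Maximum flow value: 68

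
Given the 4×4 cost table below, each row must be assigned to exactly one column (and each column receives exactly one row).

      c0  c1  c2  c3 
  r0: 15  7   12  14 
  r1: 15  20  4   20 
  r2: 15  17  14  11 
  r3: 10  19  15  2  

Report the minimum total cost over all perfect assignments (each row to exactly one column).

optimal assignment: row0→col1 (cost 7), row1→col2 (cost 4), row2→col0 (cost 15), row3→col3 (cost 2)
total = 7 + 4 + 15 + 2 = 28

Minimum assignment cost: 28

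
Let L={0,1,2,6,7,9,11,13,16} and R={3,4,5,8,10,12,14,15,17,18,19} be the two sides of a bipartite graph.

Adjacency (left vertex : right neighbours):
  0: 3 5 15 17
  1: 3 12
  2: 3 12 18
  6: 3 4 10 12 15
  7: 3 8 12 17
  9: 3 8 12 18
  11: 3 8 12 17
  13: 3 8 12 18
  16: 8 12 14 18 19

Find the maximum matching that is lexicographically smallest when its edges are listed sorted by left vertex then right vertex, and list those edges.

Lex-smallest maximum matching: {(0,5), (1,3), (2,12), (6,4), (7,8), (9,18), (11,17), (16,14)}

|M| = 8 (so the lex-smallest maximum matching has 8 edges)
process left vertices in ascending order; for each, take the smallest-labelled available neighbour that still permits 8 edges overall, or leave it unmatched if none does
lex-smallest matching: {0-5, 1-3, 2-12, 6-4, 7-8, 9-18, 11-17, 16-14}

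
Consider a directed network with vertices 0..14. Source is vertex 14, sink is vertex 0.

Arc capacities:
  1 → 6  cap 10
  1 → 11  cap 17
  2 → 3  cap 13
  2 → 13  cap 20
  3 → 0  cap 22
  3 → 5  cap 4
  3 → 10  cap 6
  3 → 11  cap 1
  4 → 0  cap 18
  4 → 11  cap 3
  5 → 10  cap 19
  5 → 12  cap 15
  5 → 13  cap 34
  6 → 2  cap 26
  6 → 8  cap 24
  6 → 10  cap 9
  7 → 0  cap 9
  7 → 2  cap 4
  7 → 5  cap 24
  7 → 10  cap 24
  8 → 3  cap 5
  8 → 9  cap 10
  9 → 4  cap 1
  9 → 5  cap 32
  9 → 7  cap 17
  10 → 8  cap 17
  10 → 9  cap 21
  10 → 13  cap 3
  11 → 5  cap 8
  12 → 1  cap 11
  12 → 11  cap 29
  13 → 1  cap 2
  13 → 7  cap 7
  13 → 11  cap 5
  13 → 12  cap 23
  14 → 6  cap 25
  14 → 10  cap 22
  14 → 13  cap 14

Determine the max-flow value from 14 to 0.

augment #1: 14→13→7→0 bottleneck 7, total now 7
augment #2: 14→6→2→3→0 bottleneck 13, total now 20
augment #3: 14→6→8→3→0 bottleneck 5, total now 25
augment #4: 14→10→9→4→0 bottleneck 1, total now 26
augment #5: 14→10→9→7→0 bottleneck 2, total now 28

Maximum flow value: 28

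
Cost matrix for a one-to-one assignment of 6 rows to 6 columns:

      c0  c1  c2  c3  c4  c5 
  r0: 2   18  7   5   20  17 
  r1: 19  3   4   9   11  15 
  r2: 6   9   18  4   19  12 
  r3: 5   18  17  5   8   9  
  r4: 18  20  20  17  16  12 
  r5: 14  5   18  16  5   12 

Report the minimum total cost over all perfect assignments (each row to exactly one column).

Minimum assignment cost: 35

optimal assignment: row0→col0 (cost 2), row1→col2 (cost 4), row2→col3 (cost 4), row3→col4 (cost 8), row4→col5 (cost 12), row5→col1 (cost 5)
total = 2 + 4 + 4 + 8 + 12 + 5 = 35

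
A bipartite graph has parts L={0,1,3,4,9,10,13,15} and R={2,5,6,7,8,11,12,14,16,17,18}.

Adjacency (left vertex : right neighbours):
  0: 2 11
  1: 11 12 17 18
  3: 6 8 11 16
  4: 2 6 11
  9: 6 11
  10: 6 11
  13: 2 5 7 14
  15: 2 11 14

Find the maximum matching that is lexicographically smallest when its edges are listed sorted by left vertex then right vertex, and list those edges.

Lex-smallest maximum matching: {(0,2), (1,12), (3,8), (4,6), (9,11), (13,5), (15,14)}

|M| = 7 (so the lex-smallest maximum matching has 7 edges)
process left vertices in ascending order; for each, take the smallest-labelled available neighbour that still permits 7 edges overall, or leave it unmatched if none does
lex-smallest matching: {0-2, 1-12, 3-8, 4-6, 9-11, 13-5, 15-14}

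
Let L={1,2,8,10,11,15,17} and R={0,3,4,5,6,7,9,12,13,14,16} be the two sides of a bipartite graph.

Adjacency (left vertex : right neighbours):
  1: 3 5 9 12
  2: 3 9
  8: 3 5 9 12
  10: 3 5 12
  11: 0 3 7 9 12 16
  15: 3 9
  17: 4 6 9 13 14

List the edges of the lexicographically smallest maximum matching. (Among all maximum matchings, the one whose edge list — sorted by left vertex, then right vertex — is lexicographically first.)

Lex-smallest maximum matching: {(1,3), (2,9), (8,5), (10,12), (11,0), (17,4)}

|M| = 6 (so the lex-smallest maximum matching has 6 edges)
process left vertices in ascending order; for each, take the smallest-labelled available neighbour that still permits 6 edges overall, or leave it unmatched if none does
lex-smallest matching: {1-3, 2-9, 8-5, 10-12, 11-0, 17-4}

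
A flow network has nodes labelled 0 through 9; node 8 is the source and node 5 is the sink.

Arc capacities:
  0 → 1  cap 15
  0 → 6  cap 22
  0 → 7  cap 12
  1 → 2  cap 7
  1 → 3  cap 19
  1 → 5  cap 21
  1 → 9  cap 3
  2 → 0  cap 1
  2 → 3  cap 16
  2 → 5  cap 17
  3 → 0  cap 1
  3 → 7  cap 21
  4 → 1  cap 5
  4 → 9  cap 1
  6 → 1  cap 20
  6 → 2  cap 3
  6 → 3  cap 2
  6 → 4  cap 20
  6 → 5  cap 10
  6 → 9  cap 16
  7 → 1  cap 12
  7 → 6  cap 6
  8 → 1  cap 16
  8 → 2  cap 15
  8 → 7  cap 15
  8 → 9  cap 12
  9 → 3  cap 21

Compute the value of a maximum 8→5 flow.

augment #1: 8→1→5 bottleneck 16, total now 16
augment #2: 8→2→5 bottleneck 15, total now 31
augment #3: 8→7→1→5 bottleneck 5, total now 36
augment #4: 8→7→6→5 bottleneck 6, total now 42
augment #5: 8→7→1→2→5 bottleneck 2, total now 44
augment #6: 8→9→3→0→6→5 bottleneck 1, total now 45
augment #7: 8→7→1→2→0→6→5 bottleneck 1, total now 46

Maximum flow value: 46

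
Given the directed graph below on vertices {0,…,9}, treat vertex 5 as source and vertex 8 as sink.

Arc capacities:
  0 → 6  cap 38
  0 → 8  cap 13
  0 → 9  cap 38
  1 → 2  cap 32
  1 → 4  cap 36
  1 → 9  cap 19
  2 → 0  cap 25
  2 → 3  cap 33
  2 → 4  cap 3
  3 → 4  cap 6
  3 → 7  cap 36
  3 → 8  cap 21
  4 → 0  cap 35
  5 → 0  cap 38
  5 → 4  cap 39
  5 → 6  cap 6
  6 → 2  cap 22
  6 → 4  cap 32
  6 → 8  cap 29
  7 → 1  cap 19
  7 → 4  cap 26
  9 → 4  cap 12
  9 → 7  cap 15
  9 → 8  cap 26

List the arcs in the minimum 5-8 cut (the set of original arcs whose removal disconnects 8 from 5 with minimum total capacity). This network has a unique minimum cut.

augment #1: 5→0→8 push 13
augment #2: 5→6→8 push 6
augment #3: 5→0→6→8 push 23
augment #4: 5→0→9→8 push 2
augment #5: 5→4→0→9→8 push 24
augment #6: 5→4→0→6→2→3→8 push 11
max flow = 79; residual-reachable set from 5 gives S-side
cut edges (S→T): {(4,0), (5,0), (5,6)} total cap 79

Min-cut arcs: {(4,0), (5,0), (5,6)} (total capacity 79)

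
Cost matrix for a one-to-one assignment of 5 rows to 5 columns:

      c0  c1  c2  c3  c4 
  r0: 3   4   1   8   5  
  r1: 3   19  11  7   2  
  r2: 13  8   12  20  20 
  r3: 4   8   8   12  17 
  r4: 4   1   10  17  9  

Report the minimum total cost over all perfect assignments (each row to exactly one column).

one of 2 optimal assignments: row0→col2 (cost 1), row1→col4 (cost 2), row2→col1 (cost 8), row3→col3 (cost 12), row4→col0 (cost 4)
total = 1 + 2 + 8 + 12 + 4 = 27

Minimum assignment cost: 27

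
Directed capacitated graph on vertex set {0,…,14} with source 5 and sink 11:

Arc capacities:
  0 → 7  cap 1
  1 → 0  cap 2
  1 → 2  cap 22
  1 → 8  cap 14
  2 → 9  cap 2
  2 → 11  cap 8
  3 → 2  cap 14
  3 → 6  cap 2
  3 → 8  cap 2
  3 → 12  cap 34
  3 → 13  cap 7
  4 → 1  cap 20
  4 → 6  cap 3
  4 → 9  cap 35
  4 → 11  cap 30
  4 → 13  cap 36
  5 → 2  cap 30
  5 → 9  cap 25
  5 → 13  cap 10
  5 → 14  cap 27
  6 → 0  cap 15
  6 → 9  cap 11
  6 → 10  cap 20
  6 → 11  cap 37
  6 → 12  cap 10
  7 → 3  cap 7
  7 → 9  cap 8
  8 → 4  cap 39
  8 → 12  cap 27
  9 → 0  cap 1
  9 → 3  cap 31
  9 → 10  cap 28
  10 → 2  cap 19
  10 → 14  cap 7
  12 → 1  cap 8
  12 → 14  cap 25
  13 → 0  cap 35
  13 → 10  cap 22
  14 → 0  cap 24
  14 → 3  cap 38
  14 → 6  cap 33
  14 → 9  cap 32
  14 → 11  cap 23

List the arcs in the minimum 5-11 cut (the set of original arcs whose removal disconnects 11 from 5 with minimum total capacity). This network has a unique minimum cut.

Min-cut arcs: {(0,7), (2,9), (2,11), (5,9), (5,14), (10,14)} (total capacity 70)

augment #1: 5→2→11 push 8
augment #2: 5→14→11 push 23
augment #3: 5→14→6→11 push 4
augment #4: 5→9→3→6→11 push 2
augment #5: 5→9→3→8→4→11 push 2
augment #6: 5→9→10→14→6→11 push 7
augment #7: 5→9→3→12→14→6→11 push 14
augment #8: 5→2→9→3→12→14→6→11 push 2
augment #9: 5→13→0→7→3→12→14→6→11 push 1
augment #10: 5→13→10→9→3→12→14→6→11 push 5
augment #11: 5→13→10→9→3→12→1→8→4→11 push 2
max flow = 70; residual-reachable set from 5 gives S-side
cut edges (S→T): {(0,7), (2,9), (2,11), (5,9), (5,14), (10,14)} total cap 70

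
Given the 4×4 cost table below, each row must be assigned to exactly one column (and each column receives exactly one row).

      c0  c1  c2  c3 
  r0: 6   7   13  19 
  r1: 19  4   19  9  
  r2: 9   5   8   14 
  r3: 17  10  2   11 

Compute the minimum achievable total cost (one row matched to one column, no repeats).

optimal assignment: row0→col0 (cost 6), row1→col3 (cost 9), row2→col1 (cost 5), row3→col2 (cost 2)
total = 6 + 9 + 5 + 2 = 22

Minimum assignment cost: 22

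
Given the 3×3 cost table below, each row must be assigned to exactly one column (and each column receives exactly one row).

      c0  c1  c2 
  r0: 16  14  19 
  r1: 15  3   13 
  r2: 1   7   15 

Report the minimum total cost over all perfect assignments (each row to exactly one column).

optimal assignment: row0→col2 (cost 19), row1→col1 (cost 3), row2→col0 (cost 1)
total = 19 + 3 + 1 = 23

Minimum assignment cost: 23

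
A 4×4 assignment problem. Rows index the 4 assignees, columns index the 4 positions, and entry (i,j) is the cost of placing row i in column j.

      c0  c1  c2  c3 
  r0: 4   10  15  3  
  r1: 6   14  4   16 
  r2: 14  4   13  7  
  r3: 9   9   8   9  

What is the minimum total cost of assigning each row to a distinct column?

optimal assignment: row0→col3 (cost 3), row1→col2 (cost 4), row2→col1 (cost 4), row3→col0 (cost 9)
total = 3 + 4 + 4 + 9 = 20

Minimum assignment cost: 20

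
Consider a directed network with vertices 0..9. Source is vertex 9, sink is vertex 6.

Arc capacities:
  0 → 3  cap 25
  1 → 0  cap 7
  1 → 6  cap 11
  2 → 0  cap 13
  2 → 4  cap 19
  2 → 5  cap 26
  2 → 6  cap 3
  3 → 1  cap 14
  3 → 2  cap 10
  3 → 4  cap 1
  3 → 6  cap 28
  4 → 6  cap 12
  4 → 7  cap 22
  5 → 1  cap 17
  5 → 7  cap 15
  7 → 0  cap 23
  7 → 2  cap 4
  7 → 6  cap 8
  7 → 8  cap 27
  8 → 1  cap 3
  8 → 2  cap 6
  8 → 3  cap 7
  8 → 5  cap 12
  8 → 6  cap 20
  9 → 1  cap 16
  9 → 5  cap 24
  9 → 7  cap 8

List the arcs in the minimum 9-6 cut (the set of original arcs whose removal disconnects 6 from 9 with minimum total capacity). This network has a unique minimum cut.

augment #1: 9→1→6 push 11
augment #2: 9→7→6 push 8
augment #3: 9→1→0→3→6 push 5
augment #4: 9→5→7→2→6 push 3
augment #5: 9→5→7→8→6 push 12
augment #6: 9→5→1→0→3→6 push 2
max flow = 41; residual-reachable set from 9 gives S-side
cut edges (S→T): {(1,0), (1,6), (5,7), (9,7)} total cap 41

Min-cut arcs: {(1,0), (1,6), (5,7), (9,7)} (total capacity 41)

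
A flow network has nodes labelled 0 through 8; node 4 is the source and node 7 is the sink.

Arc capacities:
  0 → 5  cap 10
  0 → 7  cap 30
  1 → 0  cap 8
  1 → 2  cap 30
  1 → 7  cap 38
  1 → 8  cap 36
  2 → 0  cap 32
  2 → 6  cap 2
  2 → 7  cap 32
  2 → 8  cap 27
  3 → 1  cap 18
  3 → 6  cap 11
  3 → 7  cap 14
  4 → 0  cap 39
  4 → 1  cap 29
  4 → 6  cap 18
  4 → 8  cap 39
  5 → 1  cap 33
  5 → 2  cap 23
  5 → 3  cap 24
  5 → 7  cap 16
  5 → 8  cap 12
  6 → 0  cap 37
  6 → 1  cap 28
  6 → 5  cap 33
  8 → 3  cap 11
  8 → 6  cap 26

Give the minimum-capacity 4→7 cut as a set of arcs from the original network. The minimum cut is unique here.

augment #1: 4→0→7 push 30
augment #2: 4→1→7 push 29
augment #3: 4→0→5→7 push 9
augment #4: 4→6→1→7 push 9
augment #5: 4→6→5→7 push 7
augment #6: 4→8→3→7 push 11
augment #7: 4→6→1→2→7 push 2
augment #8: 4→8→6→1→2→7 push 17
augment #9: 4→8→6→5→2→7 push 9
max flow = 123; residual-reachable set from 4 gives S-side
cut edges (S→T): {(4,0), (4,1), (4,6), (8,3), (8,6)} total cap 123

Min-cut arcs: {(4,0), (4,1), (4,6), (8,3), (8,6)} (total capacity 123)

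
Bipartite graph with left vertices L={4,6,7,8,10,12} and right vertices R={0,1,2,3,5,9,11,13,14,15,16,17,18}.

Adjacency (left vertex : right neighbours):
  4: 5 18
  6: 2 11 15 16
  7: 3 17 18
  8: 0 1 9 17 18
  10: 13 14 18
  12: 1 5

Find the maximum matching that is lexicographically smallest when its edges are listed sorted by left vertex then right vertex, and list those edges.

Lex-smallest maximum matching: {(4,5), (6,2), (7,3), (8,0), (10,13), (12,1)}

|M| = 6 (so the lex-smallest maximum matching has 6 edges)
process left vertices in ascending order; for each, take the smallest-labelled available neighbour that still permits 6 edges overall, or leave it unmatched if none does
lex-smallest matching: {4-5, 6-2, 7-3, 8-0, 10-13, 12-1}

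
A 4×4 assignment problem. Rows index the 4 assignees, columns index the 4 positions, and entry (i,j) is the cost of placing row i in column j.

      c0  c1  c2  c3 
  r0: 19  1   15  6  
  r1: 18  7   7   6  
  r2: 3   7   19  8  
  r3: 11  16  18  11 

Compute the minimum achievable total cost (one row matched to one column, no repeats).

Minimum assignment cost: 22

optimal assignment: row0→col1 (cost 1), row1→col2 (cost 7), row2→col0 (cost 3), row3→col3 (cost 11)
total = 1 + 7 + 3 + 11 = 22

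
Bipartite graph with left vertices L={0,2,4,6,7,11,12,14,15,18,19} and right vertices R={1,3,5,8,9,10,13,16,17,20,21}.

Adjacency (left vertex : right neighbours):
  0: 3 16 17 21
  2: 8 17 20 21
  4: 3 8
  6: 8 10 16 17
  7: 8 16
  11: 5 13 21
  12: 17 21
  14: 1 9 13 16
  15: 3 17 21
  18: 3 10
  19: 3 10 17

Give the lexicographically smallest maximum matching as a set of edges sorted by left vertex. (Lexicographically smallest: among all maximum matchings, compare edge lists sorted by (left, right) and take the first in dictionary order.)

Lex-smallest maximum matching: {(0,3), (2,20), (4,8), (6,10), (7,16), (11,5), (12,17), (14,1), (15,21)}

|M| = 9 (so the lex-smallest maximum matching has 9 edges)
process left vertices in ascending order; for each, take the smallest-labelled available neighbour that still permits 9 edges overall, or leave it unmatched if none does
lex-smallest matching: {0-3, 2-20, 4-8, 6-10, 7-16, 11-5, 12-17, 14-1, 15-21}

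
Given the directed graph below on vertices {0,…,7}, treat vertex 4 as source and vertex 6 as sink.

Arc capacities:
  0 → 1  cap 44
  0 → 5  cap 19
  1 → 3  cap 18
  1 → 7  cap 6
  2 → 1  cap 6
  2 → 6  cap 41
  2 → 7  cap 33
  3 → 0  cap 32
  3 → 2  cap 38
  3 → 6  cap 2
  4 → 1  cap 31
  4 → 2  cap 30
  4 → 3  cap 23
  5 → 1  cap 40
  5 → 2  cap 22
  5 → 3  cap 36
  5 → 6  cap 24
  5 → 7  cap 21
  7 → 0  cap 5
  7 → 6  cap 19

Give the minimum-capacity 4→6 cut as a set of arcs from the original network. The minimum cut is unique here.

augment #1: 4→2→6 push 30
augment #2: 4→3→6 push 2
augment #3: 4→1→7→6 push 6
augment #4: 4→3→2→6 push 11
augment #5: 4→3→0→5→6 push 10
augment #6: 4→1→3→0→5→6 push 9
augment #7: 4→1→3→2→7→6 push 9
max flow = 77; residual-reachable set from 4 gives S-side
cut edges (S→T): {(1,3), (1,7), (4,2), (4,3)} total cap 77

Min-cut arcs: {(1,3), (1,7), (4,2), (4,3)} (total capacity 77)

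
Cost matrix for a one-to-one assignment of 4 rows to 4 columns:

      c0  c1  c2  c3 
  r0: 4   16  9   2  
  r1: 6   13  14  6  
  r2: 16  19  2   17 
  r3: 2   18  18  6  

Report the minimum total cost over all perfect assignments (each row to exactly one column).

optimal assignment: row0→col3 (cost 2), row1→col1 (cost 13), row2→col2 (cost 2), row3→col0 (cost 2)
total = 2 + 13 + 2 + 2 = 19

Minimum assignment cost: 19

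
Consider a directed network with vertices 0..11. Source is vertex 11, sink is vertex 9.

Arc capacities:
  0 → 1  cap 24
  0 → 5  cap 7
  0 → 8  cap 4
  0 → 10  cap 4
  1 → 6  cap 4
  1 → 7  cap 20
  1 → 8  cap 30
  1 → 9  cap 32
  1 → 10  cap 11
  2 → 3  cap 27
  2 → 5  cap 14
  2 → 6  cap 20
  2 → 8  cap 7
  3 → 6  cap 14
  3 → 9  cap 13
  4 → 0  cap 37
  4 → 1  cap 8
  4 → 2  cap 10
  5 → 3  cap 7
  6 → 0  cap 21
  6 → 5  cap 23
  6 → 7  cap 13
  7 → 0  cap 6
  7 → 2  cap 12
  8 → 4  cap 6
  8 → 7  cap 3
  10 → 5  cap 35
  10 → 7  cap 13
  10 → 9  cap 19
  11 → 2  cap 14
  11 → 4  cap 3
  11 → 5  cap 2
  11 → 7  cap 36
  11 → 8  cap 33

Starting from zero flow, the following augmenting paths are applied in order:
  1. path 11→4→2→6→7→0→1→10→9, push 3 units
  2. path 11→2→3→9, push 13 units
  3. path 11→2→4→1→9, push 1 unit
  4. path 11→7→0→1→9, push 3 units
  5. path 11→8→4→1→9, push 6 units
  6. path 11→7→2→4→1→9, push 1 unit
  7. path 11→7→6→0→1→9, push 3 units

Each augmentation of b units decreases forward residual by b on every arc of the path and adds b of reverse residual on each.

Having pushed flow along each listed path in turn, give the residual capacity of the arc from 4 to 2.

after path 1 (11→4→2→6→7→0→1→10→9, push 3): res(4,2)=7
after path 2 (11→2→3→9, push 13): res(4,2)=7
after path 3 (11→2→4→1→9, push 1): res(4,2)=8
after path 4 (11→7→0→1→9, push 3): res(4,2)=8
after path 5 (11→8→4→1→9, push 6): res(4,2)=8
after path 6 (11→7→2→4→1→9, push 1): res(4,2)=9
after path 7 (11→7→6→0→1→9, push 3): res(4,2)=9

Residual capacity of (4,2): 9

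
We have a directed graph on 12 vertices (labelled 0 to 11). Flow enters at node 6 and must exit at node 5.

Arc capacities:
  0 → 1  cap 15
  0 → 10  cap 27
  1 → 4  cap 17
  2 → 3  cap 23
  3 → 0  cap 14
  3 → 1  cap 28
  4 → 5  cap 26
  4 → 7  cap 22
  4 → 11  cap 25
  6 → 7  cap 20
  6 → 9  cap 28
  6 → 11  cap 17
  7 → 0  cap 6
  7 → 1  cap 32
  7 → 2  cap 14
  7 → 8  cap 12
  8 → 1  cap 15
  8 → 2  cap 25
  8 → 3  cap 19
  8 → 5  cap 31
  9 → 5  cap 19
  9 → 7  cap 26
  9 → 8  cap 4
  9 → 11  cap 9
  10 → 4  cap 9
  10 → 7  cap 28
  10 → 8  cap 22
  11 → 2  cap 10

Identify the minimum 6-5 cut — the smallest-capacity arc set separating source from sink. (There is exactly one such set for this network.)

Min-cut arcs: {(6,7), (6,9), (11,2)} (total capacity 58)

augment #1: 6→9→5 push 19
augment #2: 6→7→8→5 push 12
augment #3: 6→9→8→5 push 4
augment #4: 6→7→1→4→5 push 8
augment #5: 6→9→7→1→4→5 push 5
augment #6: 6→11→2→3→1→4→5 push 4
augment #7: 6→11→2→3→0→10→4→5 push 6
max flow = 58; residual-reachable set from 6 gives S-side
cut edges (S→T): {(6,7), (6,9), (11,2)} total cap 58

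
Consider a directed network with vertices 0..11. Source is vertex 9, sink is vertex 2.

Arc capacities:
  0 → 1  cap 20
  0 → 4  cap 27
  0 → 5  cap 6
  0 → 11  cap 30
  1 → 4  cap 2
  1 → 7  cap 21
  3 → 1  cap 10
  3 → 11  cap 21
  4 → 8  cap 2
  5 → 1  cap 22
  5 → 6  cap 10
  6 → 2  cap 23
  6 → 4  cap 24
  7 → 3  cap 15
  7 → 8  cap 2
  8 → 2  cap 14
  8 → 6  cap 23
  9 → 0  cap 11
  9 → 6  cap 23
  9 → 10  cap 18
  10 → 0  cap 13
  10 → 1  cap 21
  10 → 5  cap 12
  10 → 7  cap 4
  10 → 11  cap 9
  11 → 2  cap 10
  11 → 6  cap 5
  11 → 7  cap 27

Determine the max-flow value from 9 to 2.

Maximum flow value: 37

augment #1: 9→6→2 bottleneck 23, total now 23
augment #2: 9→0→11→2 bottleneck 10, total now 33
augment #3: 9→0→4→8→2 bottleneck 1, total now 34
augment #4: 9→10→7→8→2 bottleneck 2, total now 36
augment #5: 9→10→0→4→8→2 bottleneck 1, total now 37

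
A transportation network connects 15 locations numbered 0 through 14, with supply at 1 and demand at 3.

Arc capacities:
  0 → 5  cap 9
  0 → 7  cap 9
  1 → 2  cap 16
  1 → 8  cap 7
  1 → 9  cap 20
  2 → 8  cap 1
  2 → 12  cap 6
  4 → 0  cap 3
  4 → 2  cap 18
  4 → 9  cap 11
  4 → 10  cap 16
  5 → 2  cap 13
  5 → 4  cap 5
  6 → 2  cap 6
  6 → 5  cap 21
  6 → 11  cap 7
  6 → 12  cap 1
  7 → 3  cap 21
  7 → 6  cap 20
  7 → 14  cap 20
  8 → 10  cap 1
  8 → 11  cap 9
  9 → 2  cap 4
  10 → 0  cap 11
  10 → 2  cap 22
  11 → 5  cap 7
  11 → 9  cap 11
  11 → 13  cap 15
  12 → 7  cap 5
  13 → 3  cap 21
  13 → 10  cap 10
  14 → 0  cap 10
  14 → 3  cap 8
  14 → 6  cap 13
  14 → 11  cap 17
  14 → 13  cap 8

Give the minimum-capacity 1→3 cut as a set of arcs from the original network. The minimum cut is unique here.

augment #1: 1→2→12→7→3 push 5
augment #2: 1→8→11→13→3 push 7
augment #3: 1→2→8→11→13→3 push 1
max flow = 13; residual-reachable set from 1 gives S-side
cut edges (S→T): {(1,8), (2,8), (12,7)} total cap 13

Min-cut arcs: {(1,8), (2,8), (12,7)} (total capacity 13)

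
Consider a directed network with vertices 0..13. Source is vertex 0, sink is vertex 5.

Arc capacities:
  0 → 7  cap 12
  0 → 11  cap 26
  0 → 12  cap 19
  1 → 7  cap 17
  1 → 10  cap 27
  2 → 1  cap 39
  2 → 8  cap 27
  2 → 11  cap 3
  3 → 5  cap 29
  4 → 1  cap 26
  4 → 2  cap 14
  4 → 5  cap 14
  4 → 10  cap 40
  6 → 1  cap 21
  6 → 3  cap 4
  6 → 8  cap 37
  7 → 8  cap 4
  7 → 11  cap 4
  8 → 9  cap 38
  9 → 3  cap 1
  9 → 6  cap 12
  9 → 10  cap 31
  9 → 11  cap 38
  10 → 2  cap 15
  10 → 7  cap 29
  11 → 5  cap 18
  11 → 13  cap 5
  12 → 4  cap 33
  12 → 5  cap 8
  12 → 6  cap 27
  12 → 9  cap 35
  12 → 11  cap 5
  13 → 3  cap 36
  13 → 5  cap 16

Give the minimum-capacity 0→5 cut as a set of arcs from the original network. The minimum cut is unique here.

augment #1: 0→11→5 push 18
augment #2: 0→12→5 push 8
augment #3: 0→11→13→5 push 5
augment #4: 0→12→4→5 push 11
augment #5: 0→7→8→9→3→5 push 1
augment #6: 0→7→8→9→6→3→5 push 3
max flow = 46; residual-reachable set from 0 gives S-side
cut edges (S→T): {(0,12), (7,8), (11,5), (11,13)} total cap 46

Min-cut arcs: {(0,12), (7,8), (11,5), (11,13)} (total capacity 46)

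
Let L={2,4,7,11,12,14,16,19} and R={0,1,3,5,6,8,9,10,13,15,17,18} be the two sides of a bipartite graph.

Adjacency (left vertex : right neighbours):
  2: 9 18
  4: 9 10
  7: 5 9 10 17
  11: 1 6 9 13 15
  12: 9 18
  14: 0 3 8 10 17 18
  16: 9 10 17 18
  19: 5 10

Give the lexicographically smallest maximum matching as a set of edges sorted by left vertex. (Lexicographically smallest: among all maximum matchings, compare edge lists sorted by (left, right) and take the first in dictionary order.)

Lex-smallest maximum matching: {(2,9), (4,10), (7,5), (11,1), (12,18), (14,0), (16,17)}

|M| = 7 (so the lex-smallest maximum matching has 7 edges)
process left vertices in ascending order; for each, take the smallest-labelled available neighbour that still permits 7 edges overall, or leave it unmatched if none does
lex-smallest matching: {2-9, 4-10, 7-5, 11-1, 12-18, 14-0, 16-17}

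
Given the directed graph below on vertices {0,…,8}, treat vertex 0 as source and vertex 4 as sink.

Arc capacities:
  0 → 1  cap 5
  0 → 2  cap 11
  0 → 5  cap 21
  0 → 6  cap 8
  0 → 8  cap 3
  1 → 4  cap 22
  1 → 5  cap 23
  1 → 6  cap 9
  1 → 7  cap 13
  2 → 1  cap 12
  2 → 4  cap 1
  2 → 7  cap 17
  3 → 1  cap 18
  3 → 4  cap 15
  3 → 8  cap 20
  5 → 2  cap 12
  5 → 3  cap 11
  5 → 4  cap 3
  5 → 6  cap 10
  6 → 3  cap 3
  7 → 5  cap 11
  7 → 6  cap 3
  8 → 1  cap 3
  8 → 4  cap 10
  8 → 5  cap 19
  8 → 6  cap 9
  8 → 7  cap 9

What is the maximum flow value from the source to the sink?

Maximum flow value: 38

augment #1: 0→1→4 bottleneck 5, total now 5
augment #2: 0→2→4 bottleneck 1, total now 6
augment #3: 0→5→4 bottleneck 3, total now 9
augment #4: 0→8→4 bottleneck 3, total now 12
augment #5: 0→2→1→4 bottleneck 10, total now 22
augment #6: 0→5→3→4 bottleneck 11, total now 33
augment #7: 0→6→3→4 bottleneck 3, total now 36
augment #8: 0→5→2→1→4 bottleneck 2, total now 38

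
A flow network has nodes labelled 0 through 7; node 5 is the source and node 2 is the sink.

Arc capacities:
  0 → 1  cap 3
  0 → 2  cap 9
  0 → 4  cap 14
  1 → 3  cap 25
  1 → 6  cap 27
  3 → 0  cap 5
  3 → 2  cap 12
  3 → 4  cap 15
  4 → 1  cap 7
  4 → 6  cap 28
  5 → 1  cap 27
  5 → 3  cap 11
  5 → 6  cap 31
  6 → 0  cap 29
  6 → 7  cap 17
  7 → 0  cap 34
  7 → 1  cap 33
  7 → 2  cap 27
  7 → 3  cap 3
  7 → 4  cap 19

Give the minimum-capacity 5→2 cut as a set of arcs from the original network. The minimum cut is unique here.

augment #1: 5→3→2 push 11
augment #2: 5→1→3→2 push 1
augment #3: 5→6→0→2 push 9
augment #4: 5→6→7→2 push 17
max flow = 38; residual-reachable set from 5 gives S-side
cut edges (S→T): {(0,2), (3,2), (6,7)} total cap 38

Min-cut arcs: {(0,2), (3,2), (6,7)} (total capacity 38)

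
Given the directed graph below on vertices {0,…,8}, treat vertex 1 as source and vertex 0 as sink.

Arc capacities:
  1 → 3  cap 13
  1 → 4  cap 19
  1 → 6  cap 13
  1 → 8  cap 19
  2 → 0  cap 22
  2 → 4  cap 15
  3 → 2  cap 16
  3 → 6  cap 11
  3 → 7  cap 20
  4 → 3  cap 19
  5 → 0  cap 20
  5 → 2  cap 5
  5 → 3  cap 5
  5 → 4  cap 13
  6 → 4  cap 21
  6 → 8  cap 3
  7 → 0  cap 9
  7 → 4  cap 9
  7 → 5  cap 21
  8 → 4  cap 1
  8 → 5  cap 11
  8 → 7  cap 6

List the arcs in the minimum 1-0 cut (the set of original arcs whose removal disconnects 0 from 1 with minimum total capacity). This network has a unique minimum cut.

Min-cut arcs: {(1,3), (4,3), (8,5), (8,7)} (total capacity 49)

augment #1: 1→3→2→0 push 13
augment #2: 1→8→5→0 push 11
augment #3: 1→8→7→0 push 6
augment #4: 1→4→3→2→0 push 3
augment #5: 1→4→3→7→0 push 3
augment #6: 1→4→3→7→5→0 push 9
augment #7: 1→4→3→7→5→2→0 push 4
max flow = 49; residual-reachable set from 1 gives S-side
cut edges (S→T): {(1,3), (4,3), (8,5), (8,7)} total cap 49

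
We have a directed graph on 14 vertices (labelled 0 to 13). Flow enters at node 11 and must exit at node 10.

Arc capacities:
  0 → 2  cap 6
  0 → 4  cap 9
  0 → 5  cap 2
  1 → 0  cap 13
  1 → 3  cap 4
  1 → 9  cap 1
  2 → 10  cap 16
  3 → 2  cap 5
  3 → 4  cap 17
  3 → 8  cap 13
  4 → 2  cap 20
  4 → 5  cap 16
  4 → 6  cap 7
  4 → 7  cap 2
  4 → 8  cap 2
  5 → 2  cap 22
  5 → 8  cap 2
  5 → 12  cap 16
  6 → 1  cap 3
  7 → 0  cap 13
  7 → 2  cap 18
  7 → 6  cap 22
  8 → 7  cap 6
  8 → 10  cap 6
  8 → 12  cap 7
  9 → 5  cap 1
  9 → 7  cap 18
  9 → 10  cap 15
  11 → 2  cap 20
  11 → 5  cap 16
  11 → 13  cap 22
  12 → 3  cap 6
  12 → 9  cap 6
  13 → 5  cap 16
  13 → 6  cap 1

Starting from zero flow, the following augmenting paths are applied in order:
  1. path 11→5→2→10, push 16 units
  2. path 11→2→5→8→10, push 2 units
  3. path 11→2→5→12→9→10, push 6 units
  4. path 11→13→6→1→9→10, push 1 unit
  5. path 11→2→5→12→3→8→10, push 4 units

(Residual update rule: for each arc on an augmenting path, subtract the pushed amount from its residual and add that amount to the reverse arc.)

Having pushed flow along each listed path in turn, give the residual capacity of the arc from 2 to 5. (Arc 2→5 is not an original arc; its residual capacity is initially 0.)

after path 1 (11→5→2→10, push 16): res(2,5)=16
after path 2 (11→2→5→8→10, push 2): res(2,5)=14
after path 3 (11→2→5→12→9→10, push 6): res(2,5)=8
after path 4 (11→13→6→1→9→10, push 1): res(2,5)=8
after path 5 (11→2→5→12→3→8→10, push 4): res(2,5)=4

Residual capacity of (2,5): 4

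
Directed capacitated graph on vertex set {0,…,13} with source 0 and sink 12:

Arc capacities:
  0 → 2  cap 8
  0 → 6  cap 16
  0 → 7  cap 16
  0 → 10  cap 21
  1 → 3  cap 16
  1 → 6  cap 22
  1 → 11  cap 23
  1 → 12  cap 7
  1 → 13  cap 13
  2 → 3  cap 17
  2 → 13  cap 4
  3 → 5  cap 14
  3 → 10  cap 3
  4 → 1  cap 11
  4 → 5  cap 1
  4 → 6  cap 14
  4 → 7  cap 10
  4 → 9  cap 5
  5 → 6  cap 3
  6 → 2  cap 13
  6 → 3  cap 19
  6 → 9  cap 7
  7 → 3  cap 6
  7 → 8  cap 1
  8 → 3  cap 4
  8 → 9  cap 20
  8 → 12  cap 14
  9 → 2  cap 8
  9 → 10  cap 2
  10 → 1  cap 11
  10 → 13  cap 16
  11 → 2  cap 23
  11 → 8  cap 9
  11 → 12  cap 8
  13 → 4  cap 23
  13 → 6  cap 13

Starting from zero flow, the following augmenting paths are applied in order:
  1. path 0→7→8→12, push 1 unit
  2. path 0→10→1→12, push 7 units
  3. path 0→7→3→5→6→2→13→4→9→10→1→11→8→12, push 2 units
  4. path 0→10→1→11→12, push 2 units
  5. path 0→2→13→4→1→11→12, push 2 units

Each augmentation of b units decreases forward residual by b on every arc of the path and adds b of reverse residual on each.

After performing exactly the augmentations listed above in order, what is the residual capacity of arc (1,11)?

Residual capacity of (1,11): 17

after path 1 (0→7→8→12, push 1): res(1,11)=23
after path 2 (0→10→1→12, push 7): res(1,11)=23
after path 3 (0→7→3→5→6→2→13→4→9→10→1→11→8→12, push 2): res(1,11)=21
after path 4 (0→10→1→11→12, push 2): res(1,11)=19
after path 5 (0→2→13→4→1→11→12, push 2): res(1,11)=17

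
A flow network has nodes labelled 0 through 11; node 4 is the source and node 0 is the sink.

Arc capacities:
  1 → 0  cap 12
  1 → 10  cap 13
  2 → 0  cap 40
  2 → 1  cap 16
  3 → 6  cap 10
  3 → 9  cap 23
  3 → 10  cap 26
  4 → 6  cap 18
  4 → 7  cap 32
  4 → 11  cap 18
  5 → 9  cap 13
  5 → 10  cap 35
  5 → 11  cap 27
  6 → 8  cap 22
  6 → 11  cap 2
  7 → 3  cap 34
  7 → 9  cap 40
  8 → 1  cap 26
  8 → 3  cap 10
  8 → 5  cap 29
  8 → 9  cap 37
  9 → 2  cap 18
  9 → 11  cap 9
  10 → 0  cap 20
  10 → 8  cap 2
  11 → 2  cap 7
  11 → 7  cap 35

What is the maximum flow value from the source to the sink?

Maximum flow value: 57

augment #1: 4→11→2→0 bottleneck 7, total now 7
augment #2: 4→6→8→1→0 bottleneck 12, total now 19
augment #3: 4→7→3→10→0 bottleneck 20, total now 39
augment #4: 4→7→9→2→0 bottleneck 12, total now 51
augment #5: 4→6→8→9→2→0 bottleneck 6, total now 57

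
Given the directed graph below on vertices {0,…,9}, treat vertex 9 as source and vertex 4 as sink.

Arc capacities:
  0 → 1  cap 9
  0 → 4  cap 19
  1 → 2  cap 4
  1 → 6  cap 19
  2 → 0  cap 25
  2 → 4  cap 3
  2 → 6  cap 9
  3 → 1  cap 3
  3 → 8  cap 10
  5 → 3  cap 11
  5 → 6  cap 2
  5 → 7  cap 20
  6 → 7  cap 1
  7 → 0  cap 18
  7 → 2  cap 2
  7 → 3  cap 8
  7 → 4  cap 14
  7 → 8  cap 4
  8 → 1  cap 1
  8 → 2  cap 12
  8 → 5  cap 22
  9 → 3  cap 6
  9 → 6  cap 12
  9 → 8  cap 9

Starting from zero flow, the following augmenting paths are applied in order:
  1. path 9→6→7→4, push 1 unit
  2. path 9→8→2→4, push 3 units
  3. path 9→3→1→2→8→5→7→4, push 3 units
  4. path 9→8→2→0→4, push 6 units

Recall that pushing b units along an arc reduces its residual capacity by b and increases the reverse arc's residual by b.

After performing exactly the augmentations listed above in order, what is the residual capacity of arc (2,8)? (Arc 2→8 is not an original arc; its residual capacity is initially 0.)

after path 1 (9→6→7→4, push 1): res(2,8)=0
after path 2 (9→8→2→4, push 3): res(2,8)=3
after path 3 (9→3→1→2→8→5→7→4, push 3): res(2,8)=0
after path 4 (9→8→2→0→4, push 6): res(2,8)=6

Residual capacity of (2,8): 6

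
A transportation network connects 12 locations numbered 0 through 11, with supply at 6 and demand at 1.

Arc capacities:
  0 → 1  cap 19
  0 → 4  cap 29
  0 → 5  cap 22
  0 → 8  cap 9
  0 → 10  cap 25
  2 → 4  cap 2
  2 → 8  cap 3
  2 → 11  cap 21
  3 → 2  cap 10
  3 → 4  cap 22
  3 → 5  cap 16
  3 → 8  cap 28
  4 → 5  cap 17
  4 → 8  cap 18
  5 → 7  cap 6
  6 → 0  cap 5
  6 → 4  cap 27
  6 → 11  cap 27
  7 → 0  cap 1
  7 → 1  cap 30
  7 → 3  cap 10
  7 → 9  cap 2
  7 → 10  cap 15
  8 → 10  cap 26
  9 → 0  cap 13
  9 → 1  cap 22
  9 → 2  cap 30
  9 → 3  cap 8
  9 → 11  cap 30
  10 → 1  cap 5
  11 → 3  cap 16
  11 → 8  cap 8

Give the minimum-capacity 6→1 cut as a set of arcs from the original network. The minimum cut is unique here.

augment #1: 6→0→1 push 5
augment #2: 6→4→5→7→1 push 6
augment #3: 6→4→8→10→1 push 5
max flow = 16; residual-reachable set from 6 gives S-side
cut edges (S→T): {(5,7), (6,0), (10,1)} total cap 16

Min-cut arcs: {(5,7), (6,0), (10,1)} (total capacity 16)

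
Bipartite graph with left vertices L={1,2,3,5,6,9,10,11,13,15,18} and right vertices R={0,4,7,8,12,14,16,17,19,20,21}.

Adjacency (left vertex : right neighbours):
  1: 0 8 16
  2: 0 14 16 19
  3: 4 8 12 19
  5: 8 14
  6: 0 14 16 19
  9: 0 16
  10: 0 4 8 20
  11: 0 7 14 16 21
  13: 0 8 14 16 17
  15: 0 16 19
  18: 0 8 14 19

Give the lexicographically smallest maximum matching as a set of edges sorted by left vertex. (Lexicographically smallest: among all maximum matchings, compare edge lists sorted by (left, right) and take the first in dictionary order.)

|M| = 9 (so the lex-smallest maximum matching has 9 edges)
process left vertices in ascending order; for each, take the smallest-labelled available neighbour that still permits 9 edges overall, or leave it unmatched if none does
lex-smallest matching: {1-0, 2-14, 3-4, 5-8, 6-16, 10-20, 11-7, 13-17, 15-19}

Lex-smallest maximum matching: {(1,0), (2,14), (3,4), (5,8), (6,16), (10,20), (11,7), (13,17), (15,19)}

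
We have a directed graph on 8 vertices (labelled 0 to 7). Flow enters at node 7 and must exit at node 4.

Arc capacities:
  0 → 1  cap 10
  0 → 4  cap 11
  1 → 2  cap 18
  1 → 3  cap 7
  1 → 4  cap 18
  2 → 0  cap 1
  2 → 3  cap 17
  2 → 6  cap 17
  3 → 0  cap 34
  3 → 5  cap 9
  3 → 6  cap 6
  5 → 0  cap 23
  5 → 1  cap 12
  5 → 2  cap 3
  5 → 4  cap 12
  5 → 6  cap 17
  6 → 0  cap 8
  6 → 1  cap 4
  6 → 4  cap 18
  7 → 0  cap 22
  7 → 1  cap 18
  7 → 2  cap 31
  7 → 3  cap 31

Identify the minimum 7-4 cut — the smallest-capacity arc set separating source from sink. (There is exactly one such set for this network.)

Min-cut arcs: {(0,4), (1,4), (3,5), (6,4)} (total capacity 56)

augment #1: 7→0→4 push 11
augment #2: 7→1→4 push 18
augment #3: 7→2→6→4 push 17
augment #4: 7→3→5→4 push 9
augment #5: 7→3→6→4 push 1
max flow = 56; residual-reachable set from 7 gives S-side
cut edges (S→T): {(0,4), (1,4), (3,5), (6,4)} total cap 56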